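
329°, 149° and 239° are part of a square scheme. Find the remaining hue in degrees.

59°

A square tetradic scheme places four hues every 90°.
The full set through 149° is {59°, 149°, 239°, 329°}.
Given {149°, 239°, 329°}, the missing hue is 59°.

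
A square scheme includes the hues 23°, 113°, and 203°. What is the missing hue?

293°

A square tetradic scheme places four hues every 90°.
The full set through 23° is {23°, 113°, 203°, 293°}.
Given {23°, 113°, 203°}, the missing hue is 293°.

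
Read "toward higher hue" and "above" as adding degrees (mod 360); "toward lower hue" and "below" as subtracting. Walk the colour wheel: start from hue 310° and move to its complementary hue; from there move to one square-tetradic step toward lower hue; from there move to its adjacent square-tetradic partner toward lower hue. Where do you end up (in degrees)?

complement +180°: 310 + 180 = 490 → 490 − 360 = 130°
square ↓ −90°: 130 − 90 = 40°
square ↓ −90°: 40 − 90 = -50 → -50 + 360 = 310°

310°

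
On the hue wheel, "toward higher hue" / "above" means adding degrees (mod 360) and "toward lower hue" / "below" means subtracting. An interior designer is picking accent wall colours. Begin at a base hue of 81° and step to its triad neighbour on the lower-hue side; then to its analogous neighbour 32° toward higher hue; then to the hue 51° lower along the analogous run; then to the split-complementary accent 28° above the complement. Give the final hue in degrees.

150°

−120° (triadic ↓): 81 − 120 = -39 → -39 + 360 = 321°
+32° (analog 32° ↑): 321 + 32 = 353°
−51° (analog 51° ↓): 353 − 51 = 302°
+208° (split-comp 28° ↑): 302 + 208 = 510 → 510 − 360 = 150°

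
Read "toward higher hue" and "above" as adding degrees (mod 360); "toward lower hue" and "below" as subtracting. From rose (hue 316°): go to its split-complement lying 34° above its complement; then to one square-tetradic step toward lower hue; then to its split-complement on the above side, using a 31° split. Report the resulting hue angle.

291°

316 + 214 = 530 → 530 − 360 = 170°   (split-comp 34° ↑)
170 − 90 = 80°   (square ↓)
80 + 211 = 291°   (split-comp 31° ↑)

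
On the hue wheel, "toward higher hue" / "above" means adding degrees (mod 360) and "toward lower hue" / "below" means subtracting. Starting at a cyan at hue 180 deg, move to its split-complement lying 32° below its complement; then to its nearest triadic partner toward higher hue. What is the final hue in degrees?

180 + 148 = 328°   (split-comp 32° ↓)
328 + 120 = 448 → 448 − 360 = 88°   (triadic ↑)

88°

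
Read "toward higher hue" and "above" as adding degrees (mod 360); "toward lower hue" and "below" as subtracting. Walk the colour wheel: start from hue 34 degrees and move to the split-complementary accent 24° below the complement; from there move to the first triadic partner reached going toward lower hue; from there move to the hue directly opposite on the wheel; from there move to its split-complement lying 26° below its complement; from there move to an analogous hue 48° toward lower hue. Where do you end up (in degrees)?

+156° (split-comp 24° ↓): 34 + 156 = 190°
−120° (triadic ↓): 190 − 120 = 70°
+180° (complement): 70 + 180 = 250°
+154° (split-comp 26° ↓): 250 + 154 = 404 → 404 − 360 = 44°
−48° (analog 48° ↓): 44 − 48 = -4 → -4 + 360 = 356°

356°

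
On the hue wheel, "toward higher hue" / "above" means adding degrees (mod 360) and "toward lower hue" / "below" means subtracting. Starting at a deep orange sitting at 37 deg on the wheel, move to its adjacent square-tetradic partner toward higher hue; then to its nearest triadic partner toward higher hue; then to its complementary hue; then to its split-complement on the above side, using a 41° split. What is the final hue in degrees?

square ↑ +90°: 37 + 90 = 127°
triadic ↑ +120°: 127 + 120 = 247°
complement +180°: 247 + 180 = 427 → 427 − 360 = 67°
split-comp 41° ↑ +221°: 67 + 221 = 288°

288°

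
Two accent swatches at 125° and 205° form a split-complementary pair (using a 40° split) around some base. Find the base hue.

The accents sit 40° either side of the complement, so the complement is their short-arc midpoint on the wheel.
Short-arc midpoint of 125° and 205°: 165°.
Base is 180° from the complement: 165 − 180 = -15 → -15 + 360 = 345°

345°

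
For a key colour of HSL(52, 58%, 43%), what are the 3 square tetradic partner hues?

A square tetradic scheme places four hues every 90°.
52 + 90 = 142°
52 + 180 = 232°
52 + 270 = 322°

142°, 232°, and 322°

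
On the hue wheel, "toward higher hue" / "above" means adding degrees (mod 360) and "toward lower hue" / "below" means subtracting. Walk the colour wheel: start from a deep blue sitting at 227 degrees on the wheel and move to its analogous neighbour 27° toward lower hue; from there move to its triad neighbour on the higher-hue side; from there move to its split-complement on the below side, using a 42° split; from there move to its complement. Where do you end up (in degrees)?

278°

−27° (analog 27° ↓): 227 − 27 = 200°
+120° (triadic ↑): 200 + 120 = 320°
+138° (split-comp 42° ↓): 320 + 138 = 458 → 458 − 360 = 98°
+180° (complement): 98 + 180 = 278°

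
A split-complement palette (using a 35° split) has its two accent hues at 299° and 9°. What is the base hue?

154°

The accents sit 35° either side of the complement, so the complement is their short-arc midpoint on the wheel.
Short-arc midpoint of 299° and 9°: 334°.
Base is 180° from the complement: 334 − 180 = 154°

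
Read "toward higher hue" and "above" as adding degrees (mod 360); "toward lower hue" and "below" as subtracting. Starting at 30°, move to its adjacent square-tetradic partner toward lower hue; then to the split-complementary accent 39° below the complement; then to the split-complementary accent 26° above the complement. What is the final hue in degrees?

−90° (square ↓): 30 − 90 = -60 → -60 + 360 = 300°
+141° (split-comp 39° ↓): 300 + 141 = 441 → 441 − 360 = 81°
+206° (split-comp 26° ↑): 81 + 206 = 287°

287°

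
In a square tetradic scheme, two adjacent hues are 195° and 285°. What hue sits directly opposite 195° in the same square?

15°

A square tetradic scheme places four hues 90° apart; opposite corners are 180° apart.
195 + 180 = 375 → 375 − 360 = 15°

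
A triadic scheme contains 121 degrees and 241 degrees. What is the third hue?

1°

A triad spaces three hues 120° apart.
The full set is {1°, 121°, 241°}.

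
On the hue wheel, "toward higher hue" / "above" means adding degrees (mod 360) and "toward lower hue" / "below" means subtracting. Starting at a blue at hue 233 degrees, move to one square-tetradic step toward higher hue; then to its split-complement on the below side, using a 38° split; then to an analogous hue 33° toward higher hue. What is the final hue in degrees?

square ↑ +90°: 233 + 90 = 323°
split-comp 38° ↓ +142°: 323 + 142 = 465 → 465 − 360 = 105°
analog 33° ↑ +33°: 105 + 33 = 138°

138°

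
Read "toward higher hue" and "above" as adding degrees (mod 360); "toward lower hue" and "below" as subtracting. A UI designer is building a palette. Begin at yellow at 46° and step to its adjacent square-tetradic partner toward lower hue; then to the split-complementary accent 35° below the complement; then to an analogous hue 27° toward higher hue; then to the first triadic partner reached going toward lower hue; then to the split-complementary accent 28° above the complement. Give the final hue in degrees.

216°

−90° (square ↓): 46 − 90 = -44 → -44 + 360 = 316°
+145° (split-comp 35° ↓): 316 + 145 = 461 → 461 − 360 = 101°
+27° (analog 27° ↑): 101 + 27 = 128°
−120° (triadic ↓): 128 − 120 = 8°
+208° (split-comp 28° ↑): 8 + 208 = 216°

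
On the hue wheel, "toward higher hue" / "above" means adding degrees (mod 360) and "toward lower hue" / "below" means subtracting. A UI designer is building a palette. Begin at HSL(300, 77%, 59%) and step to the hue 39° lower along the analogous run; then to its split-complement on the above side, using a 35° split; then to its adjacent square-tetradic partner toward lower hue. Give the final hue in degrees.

26°

analog 39° ↓ −39°: 300 − 39 = 261°
split-comp 35° ↑ +215°: 261 + 215 = 476 → 476 − 360 = 116°
square ↓ −90°: 116 − 90 = 26°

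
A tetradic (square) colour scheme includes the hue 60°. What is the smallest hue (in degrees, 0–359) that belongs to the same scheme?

A square tetradic scheme places four hues every 90°.
The full set through 60° is {60°, 150°, 240°, 330°}.

60°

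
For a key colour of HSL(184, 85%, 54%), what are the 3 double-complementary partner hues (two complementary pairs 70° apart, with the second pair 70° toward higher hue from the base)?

A rectangular tetradic uses two complementary pairs 70° apart: offsets 0°, 70°, 180°, 250°.
184 + 70 = 254°
184 + 180 = 364 → 364 − 360 = 4°
184 + 250 = 434 → 434 − 360 = 74°

254°, 4° and 74°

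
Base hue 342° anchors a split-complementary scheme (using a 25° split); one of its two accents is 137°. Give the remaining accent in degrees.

187°

Split-complementary hues sit 25° either side of the complement.
Complement of the base 342°: 342 + 180 = 522 → 522 − 360 = 162°
The given accent 137° is 25° one side of 162°; the other accent sits 25° the other side: 162 + 25 = 187°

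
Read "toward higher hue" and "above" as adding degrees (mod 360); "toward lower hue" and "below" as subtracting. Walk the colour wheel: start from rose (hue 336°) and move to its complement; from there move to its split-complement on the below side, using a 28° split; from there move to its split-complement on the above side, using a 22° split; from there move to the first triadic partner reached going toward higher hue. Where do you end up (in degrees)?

+180° (complement): 336 + 180 = 516 → 516 − 360 = 156°
+152° (split-comp 28° ↓): 156 + 152 = 308°
+202° (split-comp 22° ↑): 308 + 202 = 510 → 510 − 360 = 150°
+120° (triadic ↑): 150 + 120 = 270°

270°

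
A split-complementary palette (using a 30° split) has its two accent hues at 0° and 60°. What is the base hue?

The accents sit 30° either side of the complement, so the complement is their short-arc midpoint on the wheel.
Short-arc midpoint of 0° and 60°: 30°.
Base is 180° from the complement: 30 − 180 = -150 → -150 + 360 = 210°

210°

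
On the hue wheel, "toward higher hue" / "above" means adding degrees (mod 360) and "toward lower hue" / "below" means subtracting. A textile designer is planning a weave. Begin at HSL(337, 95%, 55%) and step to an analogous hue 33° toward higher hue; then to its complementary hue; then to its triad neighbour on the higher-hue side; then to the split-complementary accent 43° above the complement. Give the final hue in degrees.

173°

analog 33° ↑ +33°: 337 + 33 = 370 → 370 − 360 = 10°
complement +180°: 10 + 180 = 190°
triadic ↑ +120°: 190 + 120 = 310°
split-comp 43° ↑ +223°: 310 + 223 = 533 → 533 − 360 = 173°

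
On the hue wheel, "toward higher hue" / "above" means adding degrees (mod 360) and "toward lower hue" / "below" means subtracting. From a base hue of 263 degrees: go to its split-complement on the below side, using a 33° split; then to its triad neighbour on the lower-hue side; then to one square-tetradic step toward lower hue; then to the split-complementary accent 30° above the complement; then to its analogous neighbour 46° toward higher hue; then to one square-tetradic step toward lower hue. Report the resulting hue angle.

6°

split-comp 33° ↓ +147°: 263 + 147 = 410 → 410 − 360 = 50°
triadic ↓ −120°: 50 − 120 = -70 → -70 + 360 = 290°
square ↓ −90°: 290 − 90 = 200°
split-comp 30° ↑ +210°: 200 + 210 = 410 → 410 − 360 = 50°
analog 46° ↑ +46°: 50 + 46 = 96°
square ↓ −90°: 96 − 90 = 6°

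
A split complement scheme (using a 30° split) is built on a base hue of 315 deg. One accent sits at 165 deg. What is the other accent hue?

Split-complementary hues sit 30° either side of the complement.
Complement of the base 315°: 315 + 180 = 495 → 495 − 360 = 135°
The given accent 165° is 30° one side of 135°; the other accent sits 30° the other side: 135 − 30 = 105°

105°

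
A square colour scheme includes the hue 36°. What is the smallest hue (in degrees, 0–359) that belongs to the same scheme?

A square tetradic scheme places four hues every 90°.
The full set through 36° is {36°, 126°, 216°, 306°}.

36°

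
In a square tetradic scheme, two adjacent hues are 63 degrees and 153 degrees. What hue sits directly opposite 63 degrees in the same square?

A square tetradic scheme places four hues 90° apart; opposite corners are 180° apart.
63 + 180 = 243°

243°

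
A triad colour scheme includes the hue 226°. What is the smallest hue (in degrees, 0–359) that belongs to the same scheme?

A triad places three hues 120° apart.
The full set through 226° is {106°, 226°, 346°}.

106°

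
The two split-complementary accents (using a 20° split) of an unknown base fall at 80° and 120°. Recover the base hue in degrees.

The accents sit 20° either side of the complement, so the complement is their short-arc midpoint on the wheel.
Short-arc midpoint of 80° and 120°: 100°.
Base is 180° from the complement: 100 − 180 = -80 → -80 + 360 = 280°

280°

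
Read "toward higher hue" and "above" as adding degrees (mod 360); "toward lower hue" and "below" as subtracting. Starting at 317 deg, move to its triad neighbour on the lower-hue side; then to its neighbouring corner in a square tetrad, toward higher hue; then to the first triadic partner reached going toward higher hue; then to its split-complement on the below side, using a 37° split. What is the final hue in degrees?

190°

317 − 120 = 197°   (triadic ↓)
197 + 90 = 287°   (square ↑)
287 + 120 = 407 → 407 − 360 = 47°   (triadic ↑)
47 + 143 = 190°   (split-comp 37° ↓)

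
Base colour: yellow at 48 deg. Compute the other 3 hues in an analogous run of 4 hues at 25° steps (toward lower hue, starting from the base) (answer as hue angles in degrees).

Analogous hues sit every 25° along the wheel.
48 − 25 = 23°
48 − 50 = -2 → -2 + 360 = 358°
48 − 75 = -27 → -27 + 360 = 333°

23°, 358°, and 333°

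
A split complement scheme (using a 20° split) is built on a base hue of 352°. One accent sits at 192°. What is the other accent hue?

Split-complementary hues sit 20° either side of the complement.
Complement of the base 352°: 352 + 180 = 532 → 532 − 360 = 172°
The given accent 192° is 20° one side of 172°; the other accent sits 20° the other side: 172 − 20 = 152°

152°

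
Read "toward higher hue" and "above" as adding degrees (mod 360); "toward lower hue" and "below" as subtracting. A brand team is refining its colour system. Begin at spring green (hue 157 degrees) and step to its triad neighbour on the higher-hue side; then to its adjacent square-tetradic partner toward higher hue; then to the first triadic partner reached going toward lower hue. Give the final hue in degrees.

247°

157 + 120 = 277°   (triadic ↑)
277 + 90 = 367 → 367 − 360 = 7°   (square ↑)
7 − 120 = -113 → -113 + 360 = 247°   (triadic ↓)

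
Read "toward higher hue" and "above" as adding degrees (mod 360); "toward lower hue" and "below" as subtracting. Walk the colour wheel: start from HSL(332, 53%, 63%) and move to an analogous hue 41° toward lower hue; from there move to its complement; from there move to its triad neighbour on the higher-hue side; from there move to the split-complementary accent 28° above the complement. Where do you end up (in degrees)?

79°

332 − 41 = 291°   (analog 41° ↓)
291 + 180 = 471 → 471 − 360 = 111°   (complement)
111 + 120 = 231°   (triadic ↑)
231 + 208 = 439 → 439 − 360 = 79°   (split-comp 28° ↑)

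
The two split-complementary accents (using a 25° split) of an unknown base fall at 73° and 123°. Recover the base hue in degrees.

278°

The accents sit 25° either side of the complement, so the complement is their short-arc midpoint on the wheel.
Short-arc midpoint of 73° and 123°: 98°.
Base is 180° from the complement: 98 − 180 = -82 → -82 + 360 = 278°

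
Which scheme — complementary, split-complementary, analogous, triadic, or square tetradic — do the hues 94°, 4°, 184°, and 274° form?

square tetradic

Sort the hues: 4°, 94°, 184°, 274°.
Successive gaps around the wheel: 90°, 90°, 90°, 90°.
Four hues every 90° form a square tetradic scheme.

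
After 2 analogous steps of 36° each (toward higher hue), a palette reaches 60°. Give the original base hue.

348°

2 steps of 36° (toward higher hue) give a net shift of +72°.
Start = end − shift: 60 − 72 = -12 → -12 + 360 = 348°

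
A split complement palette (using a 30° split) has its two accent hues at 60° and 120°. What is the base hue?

270°

The accents sit 30° either side of the complement, so the complement is their short-arc midpoint on the wheel.
Short-arc midpoint of 60° and 120°: 90°.
Base is 180° from the complement: 90 − 180 = -90 → -90 + 360 = 270°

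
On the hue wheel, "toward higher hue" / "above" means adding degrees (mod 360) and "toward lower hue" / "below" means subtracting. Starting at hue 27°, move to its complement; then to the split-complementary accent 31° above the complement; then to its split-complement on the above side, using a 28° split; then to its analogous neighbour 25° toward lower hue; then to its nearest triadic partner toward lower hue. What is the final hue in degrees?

121°

+180° (complement): 27 + 180 = 207°
+211° (split-comp 31° ↑): 207 + 211 = 418 → 418 − 360 = 58°
+208° (split-comp 28° ↑): 58 + 208 = 266°
−25° (analog 25° ↓): 266 − 25 = 241°
−120° (triadic ↓): 241 − 120 = 121°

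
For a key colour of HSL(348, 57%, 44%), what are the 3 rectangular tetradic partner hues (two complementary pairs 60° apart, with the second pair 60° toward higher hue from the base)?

A rectangular tetradic uses two complementary pairs 60° apart: offsets 0°, 60°, 180°, 240°.
348 + 60 = 408 → 408 − 360 = 48°
348 + 180 = 528 → 528 − 360 = 168°
348 + 240 = 588 → 588 − 360 = 228°

48°, 168°, 228°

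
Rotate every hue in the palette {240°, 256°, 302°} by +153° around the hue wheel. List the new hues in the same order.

240 + 153 = 393 → 393 − 360 = 33°
256 + 153 = 409 → 409 − 360 = 49°
302 + 153 = 455 → 455 − 360 = 95°

33°, 49°, 95°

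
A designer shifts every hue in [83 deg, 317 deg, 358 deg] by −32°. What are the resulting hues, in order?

51°, 285°, 326°

83 − 32 = 51°
317 − 32 = 285°
358 − 32 = 326°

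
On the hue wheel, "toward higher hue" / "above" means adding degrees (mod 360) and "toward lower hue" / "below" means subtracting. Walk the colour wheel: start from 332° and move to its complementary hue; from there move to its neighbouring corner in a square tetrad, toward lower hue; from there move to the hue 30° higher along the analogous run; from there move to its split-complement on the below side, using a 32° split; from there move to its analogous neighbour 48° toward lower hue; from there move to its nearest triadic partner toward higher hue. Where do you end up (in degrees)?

complement +180°: 332 + 180 = 512 → 512 − 360 = 152°
square ↓ −90°: 152 − 90 = 62°
analog 30° ↑ +30°: 62 + 30 = 92°
split-comp 32° ↓ +148°: 92 + 148 = 240°
analog 48° ↓ −48°: 240 − 48 = 192°
triadic ↑ +120°: 192 + 120 = 312°

312°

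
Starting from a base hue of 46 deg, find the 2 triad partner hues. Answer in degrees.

A triad places three hues 120° apart.
46 + 120 = 166°
46 + 240 = 286°

166° and 286°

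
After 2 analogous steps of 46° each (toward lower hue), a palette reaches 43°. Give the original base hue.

2 steps of 46° (toward lower hue) give a net shift of −92°.
Start = end − shift: 43 + 92 = 135°

135°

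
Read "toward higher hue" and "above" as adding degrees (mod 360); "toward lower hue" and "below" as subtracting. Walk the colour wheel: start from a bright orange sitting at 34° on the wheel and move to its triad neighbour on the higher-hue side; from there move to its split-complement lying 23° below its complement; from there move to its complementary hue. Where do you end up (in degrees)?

131°

triadic ↑ +120°: 34 + 120 = 154°
split-comp 23° ↓ +157°: 154 + 157 = 311°
complement +180°: 311 + 180 = 491 → 491 − 360 = 131°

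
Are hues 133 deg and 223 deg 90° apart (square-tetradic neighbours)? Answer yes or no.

yes

Angular distance: |133 − 223| = 90 = 90°.
90° apart (square-tetradic neighbours) requires 90°.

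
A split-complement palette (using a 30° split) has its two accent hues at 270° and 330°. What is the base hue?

The accents sit 30° either side of the complement, so the complement is their short-arc midpoint on the wheel.
Short-arc midpoint of 270° and 330°: 300°.
Base is 180° from the complement: 300 − 180 = 120°

120°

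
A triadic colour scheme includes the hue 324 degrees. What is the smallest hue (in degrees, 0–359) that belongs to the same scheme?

A triad places three hues 120° apart.
The full set through 324° is {84°, 204°, 324°}.

84°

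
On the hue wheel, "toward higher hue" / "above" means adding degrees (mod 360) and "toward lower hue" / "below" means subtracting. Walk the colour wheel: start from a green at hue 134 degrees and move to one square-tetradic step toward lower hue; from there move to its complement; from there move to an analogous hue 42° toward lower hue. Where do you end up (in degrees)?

134 − 90 = 44°   (square ↓)
44 + 180 = 224°   (complement)
224 − 42 = 182°   (analog 42° ↓)

182°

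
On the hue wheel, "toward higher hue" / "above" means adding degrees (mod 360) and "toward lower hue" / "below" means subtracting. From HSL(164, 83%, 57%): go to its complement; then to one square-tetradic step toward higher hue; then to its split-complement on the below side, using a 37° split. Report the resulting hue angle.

164 + 180 = 344°   (complement)
344 + 90 = 434 → 434 − 360 = 74°   (square ↑)
74 + 143 = 217°   (split-comp 37° ↓)

217°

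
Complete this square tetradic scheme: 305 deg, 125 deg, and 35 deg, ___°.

215°

A square tetradic scheme places four hues every 90°.
The full set through 35° is {35°, 125°, 215°, 305°}.
Given {35°, 125°, 305°}, the missing hue is 215°.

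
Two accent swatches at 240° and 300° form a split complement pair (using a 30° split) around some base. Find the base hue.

90°

The accents sit 30° either side of the complement, so the complement is their short-arc midpoint on the wheel.
Short-arc midpoint of 240° and 300°: 270°.
Base is 180° from the complement: 270 − 180 = 90°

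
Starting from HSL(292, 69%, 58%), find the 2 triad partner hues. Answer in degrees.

292 + 120 = 412 → 412 − 360 = 52°
292 + 240 = 532 → 532 − 360 = 172°

52° and 172°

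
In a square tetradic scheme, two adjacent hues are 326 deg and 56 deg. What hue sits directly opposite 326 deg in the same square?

A square tetradic scheme places four hues 90° apart; opposite corners are 180° apart.
326 + 180 = 506 → 506 − 360 = 146°

146°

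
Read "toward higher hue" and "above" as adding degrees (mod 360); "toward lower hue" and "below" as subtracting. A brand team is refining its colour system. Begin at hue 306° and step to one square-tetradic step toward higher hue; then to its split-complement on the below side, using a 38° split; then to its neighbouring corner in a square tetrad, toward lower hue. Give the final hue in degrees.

88°

306 + 90 = 396 → 396 − 360 = 36°   (square ↑)
36 + 142 = 178°   (split-comp 38° ↓)
178 − 90 = 88°   (square ↓)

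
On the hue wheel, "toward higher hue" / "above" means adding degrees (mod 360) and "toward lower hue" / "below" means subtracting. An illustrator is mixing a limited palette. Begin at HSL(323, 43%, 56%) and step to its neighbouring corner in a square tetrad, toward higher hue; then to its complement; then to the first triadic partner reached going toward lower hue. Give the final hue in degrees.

323 + 90 = 413 → 413 − 360 = 53°   (square ↑)
53 + 180 = 233°   (complement)
233 − 120 = 113°   (triadic ↓)

113°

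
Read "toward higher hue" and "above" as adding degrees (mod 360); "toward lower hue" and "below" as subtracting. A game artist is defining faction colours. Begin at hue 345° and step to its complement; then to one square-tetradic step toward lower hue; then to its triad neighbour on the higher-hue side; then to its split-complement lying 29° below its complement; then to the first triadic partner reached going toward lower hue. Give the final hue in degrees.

345 + 180 = 525 → 525 − 360 = 165°   (complement)
165 − 90 = 75°   (square ↓)
75 + 120 = 195°   (triadic ↑)
195 + 151 = 346°   (split-comp 29° ↓)
346 − 120 = 226°   (triadic ↓)

226°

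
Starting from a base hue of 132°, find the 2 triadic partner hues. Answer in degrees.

252° and 12°

A triad places three hues 120° apart.
132 + 120 = 252°
132 + 240 = 372 → 372 − 360 = 12°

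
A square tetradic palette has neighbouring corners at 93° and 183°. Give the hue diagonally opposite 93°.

273°

A square tetradic scheme places four hues 90° apart; opposite corners are 180° apart.
93 + 180 = 273°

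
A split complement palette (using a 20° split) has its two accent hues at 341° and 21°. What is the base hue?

181°

The accents sit 20° either side of the complement, so the complement is their short-arc midpoint on the wheel.
Short-arc midpoint of 341° and 21°: 1°.
Base is 180° from the complement: 1 − 180 = -179 → -179 + 360 = 181°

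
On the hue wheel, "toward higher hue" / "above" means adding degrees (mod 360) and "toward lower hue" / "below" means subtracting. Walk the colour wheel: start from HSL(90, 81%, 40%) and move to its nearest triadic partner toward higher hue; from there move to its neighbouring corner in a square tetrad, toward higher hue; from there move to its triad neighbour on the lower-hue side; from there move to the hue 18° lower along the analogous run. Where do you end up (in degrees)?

162°

triadic ↑ +120°: 90 + 120 = 210°
square ↑ +90°: 210 + 90 = 300°
triadic ↓ −120°: 300 − 120 = 180°
analog 18° ↓ −18°: 180 − 18 = 162°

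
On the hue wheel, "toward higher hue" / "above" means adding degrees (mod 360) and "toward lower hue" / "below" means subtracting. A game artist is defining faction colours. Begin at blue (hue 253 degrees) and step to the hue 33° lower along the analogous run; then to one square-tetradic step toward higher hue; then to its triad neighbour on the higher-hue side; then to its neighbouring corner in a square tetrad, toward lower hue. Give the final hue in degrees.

340°

analog 33° ↓ −33°: 253 − 33 = 220°
square ↑ +90°: 220 + 90 = 310°
triadic ↑ +120°: 310 + 120 = 430 → 430 − 360 = 70°
square ↓ −90°: 70 − 90 = -20 → -20 + 360 = 340°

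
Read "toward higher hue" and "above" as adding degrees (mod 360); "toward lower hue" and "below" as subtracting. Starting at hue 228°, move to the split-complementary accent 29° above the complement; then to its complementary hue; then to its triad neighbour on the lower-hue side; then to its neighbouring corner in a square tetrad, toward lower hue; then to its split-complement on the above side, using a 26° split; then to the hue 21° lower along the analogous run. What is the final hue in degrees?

+209° (split-comp 29° ↑): 228 + 209 = 437 → 437 − 360 = 77°
+180° (complement): 77 + 180 = 257°
−120° (triadic ↓): 257 − 120 = 137°
−90° (square ↓): 137 − 90 = 47°
+206° (split-comp 26° ↑): 47 + 206 = 253°
−21° (analog 21° ↓): 253 − 21 = 232°

232°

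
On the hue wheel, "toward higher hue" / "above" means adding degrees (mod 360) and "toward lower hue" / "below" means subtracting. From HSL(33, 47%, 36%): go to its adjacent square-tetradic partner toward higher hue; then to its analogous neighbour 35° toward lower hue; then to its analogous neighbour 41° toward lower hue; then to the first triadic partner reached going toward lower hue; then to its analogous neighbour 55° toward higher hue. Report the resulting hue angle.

33 + 90 = 123°   (square ↑)
123 − 35 = 88°   (analog 35° ↓)
88 − 41 = 47°   (analog 41° ↓)
47 − 120 = -73 → -73 + 360 = 287°   (triadic ↓)
287 + 55 = 342°   (analog 55° ↑)

342°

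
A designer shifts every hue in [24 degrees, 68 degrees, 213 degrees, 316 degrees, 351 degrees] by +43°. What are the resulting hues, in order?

24 + 43 = 67°
68 + 43 = 111°
213 + 43 = 256°
316 + 43 = 359°
351 + 43 = 394 → 394 − 360 = 34°

67°, 111°, 256°, 359°, 34°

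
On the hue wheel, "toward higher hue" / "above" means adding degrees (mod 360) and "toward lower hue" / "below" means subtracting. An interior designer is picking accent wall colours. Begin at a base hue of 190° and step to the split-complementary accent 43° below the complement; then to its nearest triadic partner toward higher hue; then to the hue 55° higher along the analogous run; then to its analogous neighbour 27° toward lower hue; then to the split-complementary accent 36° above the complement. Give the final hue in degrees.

split-comp 43° ↓ +137°: 190 + 137 = 327°
triadic ↑ +120°: 327 + 120 = 447 → 447 − 360 = 87°
analog 55° ↑ +55°: 87 + 55 = 142°
analog 27° ↓ −27°: 142 − 27 = 115°
split-comp 36° ↑ +216°: 115 + 216 = 331°

331°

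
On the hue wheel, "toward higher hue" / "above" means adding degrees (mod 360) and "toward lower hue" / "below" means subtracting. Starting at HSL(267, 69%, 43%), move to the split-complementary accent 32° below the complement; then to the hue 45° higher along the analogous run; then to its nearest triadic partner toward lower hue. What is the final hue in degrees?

+148° (split-comp 32° ↓): 267 + 148 = 415 → 415 − 360 = 55°
+45° (analog 45° ↑): 55 + 45 = 100°
−120° (triadic ↓): 100 − 120 = -20 → -20 + 360 = 340°

340°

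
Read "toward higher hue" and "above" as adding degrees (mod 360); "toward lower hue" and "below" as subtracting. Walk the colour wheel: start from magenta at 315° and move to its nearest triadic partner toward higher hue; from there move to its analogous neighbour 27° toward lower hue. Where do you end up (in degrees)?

48°

triadic ↑ +120°: 315 + 120 = 435 → 435 − 360 = 75°
analog 27° ↓ −27°: 75 − 27 = 48°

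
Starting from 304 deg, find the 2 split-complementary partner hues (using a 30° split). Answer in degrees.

Split-complementary hues sit 30° either side of the complement.
Complement of 304 deg: 304 + 180 = 484 → 484 − 360 = 124°
124 − 30 = 94°
124 + 30 = 154°

94° and 154°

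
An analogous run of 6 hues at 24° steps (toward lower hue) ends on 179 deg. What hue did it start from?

5 steps of 24° (toward lower hue) give a net shift of −120°.
Start = end − shift: 179 + 120 = 299°

299°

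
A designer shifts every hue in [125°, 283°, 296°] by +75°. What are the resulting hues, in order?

200°, 358°, 11°

125 + 75 = 200°
283 + 75 = 358°
296 + 75 = 371 → 371 − 360 = 11°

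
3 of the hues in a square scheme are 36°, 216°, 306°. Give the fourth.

126°

A square tetradic scheme places four hues every 90°.
The full set through 36° is {36°, 126°, 216°, 306°}.
Given {36°, 216°, 306°}, the missing hue is 126°.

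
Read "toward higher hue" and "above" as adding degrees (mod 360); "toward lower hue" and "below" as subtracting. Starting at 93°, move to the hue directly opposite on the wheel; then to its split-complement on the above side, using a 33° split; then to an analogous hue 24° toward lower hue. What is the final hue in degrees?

102°

complement +180°: 93 + 180 = 273°
split-comp 33° ↑ +213°: 273 + 213 = 486 → 486 − 360 = 126°
analog 24° ↓ −24°: 126 − 24 = 102°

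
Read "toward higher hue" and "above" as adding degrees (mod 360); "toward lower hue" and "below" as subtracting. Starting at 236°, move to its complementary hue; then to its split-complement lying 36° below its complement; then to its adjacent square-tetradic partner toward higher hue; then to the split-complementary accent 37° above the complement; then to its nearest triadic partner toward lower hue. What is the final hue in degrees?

27°

complement +180°: 236 + 180 = 416 → 416 − 360 = 56°
split-comp 36° ↓ +144°: 56 + 144 = 200°
square ↑ +90°: 200 + 90 = 290°
split-comp 37° ↑ +217°: 290 + 217 = 507 → 507 − 360 = 147°
triadic ↓ −120°: 147 − 120 = 27°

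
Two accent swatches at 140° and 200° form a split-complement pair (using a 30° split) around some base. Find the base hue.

The accents sit 30° either side of the complement, so the complement is their short-arc midpoint on the wheel.
Short-arc midpoint of 140° and 200°: 170°.
Base is 180° from the complement: 170 − 180 = -10 → -10 + 360 = 350°

350°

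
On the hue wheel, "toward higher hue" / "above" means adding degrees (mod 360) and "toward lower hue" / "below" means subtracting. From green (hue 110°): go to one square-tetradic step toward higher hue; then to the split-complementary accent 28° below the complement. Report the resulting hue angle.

352°

110 + 90 = 200°   (square ↑)
200 + 152 = 352°   (split-comp 28° ↓)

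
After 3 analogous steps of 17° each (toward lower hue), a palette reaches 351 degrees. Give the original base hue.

3 steps of 17° (toward lower hue) give a net shift of −51°.
Start = end − shift: 351 + 51 = 402 → 402 − 360 = 42°

42°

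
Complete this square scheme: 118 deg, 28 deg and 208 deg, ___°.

298°

A square tetradic scheme places four hues every 90°.
The full set through 28° is {28°, 118°, 208°, 298°}.
Given {28°, 118°, 208°}, the missing hue is 298°.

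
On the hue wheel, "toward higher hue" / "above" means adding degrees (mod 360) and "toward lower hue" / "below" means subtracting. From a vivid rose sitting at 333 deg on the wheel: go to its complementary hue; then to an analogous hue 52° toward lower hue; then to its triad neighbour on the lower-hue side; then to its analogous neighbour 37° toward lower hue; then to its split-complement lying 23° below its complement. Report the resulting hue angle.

101°

333 + 180 = 513 → 513 − 360 = 153°   (complement)
153 − 52 = 101°   (analog 52° ↓)
101 − 120 = -19 → -19 + 360 = 341°   (triadic ↓)
341 − 37 = 304°   (analog 37° ↓)
304 + 157 = 461 → 461 − 360 = 101°   (split-comp 23° ↓)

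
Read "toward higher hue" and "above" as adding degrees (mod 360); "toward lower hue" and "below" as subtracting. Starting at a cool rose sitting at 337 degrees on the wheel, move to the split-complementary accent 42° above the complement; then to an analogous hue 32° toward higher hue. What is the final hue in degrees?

231°

+222° (split-comp 42° ↑): 337 + 222 = 559 → 559 − 360 = 199°
+32° (analog 32° ↑): 199 + 32 = 231°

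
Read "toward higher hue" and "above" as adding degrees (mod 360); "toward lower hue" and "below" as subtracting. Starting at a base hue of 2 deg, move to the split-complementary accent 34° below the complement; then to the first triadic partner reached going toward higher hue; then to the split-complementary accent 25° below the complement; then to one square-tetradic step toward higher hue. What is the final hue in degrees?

split-comp 34° ↓ +146°: 2 + 146 = 148°
triadic ↑ +120°: 148 + 120 = 268°
split-comp 25° ↓ +155°: 268 + 155 = 423 → 423 − 360 = 63°
square ↑ +90°: 63 + 90 = 153°

153°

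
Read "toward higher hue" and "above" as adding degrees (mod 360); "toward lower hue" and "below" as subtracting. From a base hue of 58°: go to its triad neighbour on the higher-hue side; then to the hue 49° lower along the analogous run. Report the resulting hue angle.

58 + 120 = 178°   (triadic ↑)
178 − 49 = 129°   (analog 49° ↓)

129°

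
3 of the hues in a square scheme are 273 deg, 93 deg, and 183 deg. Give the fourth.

3°

A square tetradic scheme places four hues every 90°.
The full set through 93° is {3°, 93°, 183°, 273°}.
Given {93°, 183°, 273°}, the missing hue is 3°.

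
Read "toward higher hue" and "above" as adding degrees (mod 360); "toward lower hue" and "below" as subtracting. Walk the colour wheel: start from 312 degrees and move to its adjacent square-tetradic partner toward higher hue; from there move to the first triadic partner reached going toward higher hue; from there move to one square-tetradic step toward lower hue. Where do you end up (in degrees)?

square ↑ +90°: 312 + 90 = 402 → 402 − 360 = 42°
triadic ↑ +120°: 42 + 120 = 162°
square ↓ −90°: 162 − 90 = 72°

72°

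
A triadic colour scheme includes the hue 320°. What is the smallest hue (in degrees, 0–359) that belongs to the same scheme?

80°

A triad places three hues 120° apart.
The full set through 320° is {80°, 200°, 320°}.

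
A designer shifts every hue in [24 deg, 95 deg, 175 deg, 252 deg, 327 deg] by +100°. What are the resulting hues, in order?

124°, 195°, 275°, 352°, 67°

24 + 100 = 124°
95 + 100 = 195°
175 + 100 = 275°
252 + 100 = 352°
327 + 100 = 427 → 427 − 360 = 67°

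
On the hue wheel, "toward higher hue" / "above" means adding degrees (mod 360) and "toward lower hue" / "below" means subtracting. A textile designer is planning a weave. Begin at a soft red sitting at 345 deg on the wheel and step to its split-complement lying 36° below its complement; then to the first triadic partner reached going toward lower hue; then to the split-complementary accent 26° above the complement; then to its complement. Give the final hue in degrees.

35°

345 + 144 = 489 → 489 − 360 = 129°   (split-comp 36° ↓)
129 − 120 = 9°   (triadic ↓)
9 + 206 = 215°   (split-comp 26° ↑)
215 + 180 = 395 → 395 − 360 = 35°   (complement)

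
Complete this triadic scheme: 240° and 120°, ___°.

0°

A triad places three hues 120° apart.
The full set through 120° is {0°, 120°, 240°}.
Given {120°, 240°}, the missing hue is 0°.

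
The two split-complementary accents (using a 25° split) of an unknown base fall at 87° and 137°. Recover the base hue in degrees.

292°

The accents sit 25° either side of the complement, so the complement is their short-arc midpoint on the wheel.
Short-arc midpoint of 87° and 137°: 112°.
Base is 180° from the complement: 112 − 180 = -68 → -68 + 360 = 292°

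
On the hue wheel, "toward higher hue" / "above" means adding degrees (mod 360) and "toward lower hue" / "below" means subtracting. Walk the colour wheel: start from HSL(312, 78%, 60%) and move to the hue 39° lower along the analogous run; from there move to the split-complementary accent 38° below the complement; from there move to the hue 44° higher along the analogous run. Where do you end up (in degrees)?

99°

analog 39° ↓ −39°: 312 − 39 = 273°
split-comp 38° ↓ +142°: 273 + 142 = 415 → 415 − 360 = 55°
analog 44° ↑ +44°: 55 + 44 = 99°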